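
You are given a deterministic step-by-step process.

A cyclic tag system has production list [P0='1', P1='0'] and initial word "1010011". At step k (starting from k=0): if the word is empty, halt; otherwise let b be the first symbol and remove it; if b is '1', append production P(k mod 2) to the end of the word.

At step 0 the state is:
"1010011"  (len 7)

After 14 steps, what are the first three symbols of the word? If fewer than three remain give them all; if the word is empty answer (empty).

10

[0] "1010011"  (len 7)
[1] "0100111"  (len 7)
[2] "100111"  (len 6)
[3] "001111"  (len 6)
[4] "01111"  (len 5)
[5] "1111"  (len 4)
[6] "1110"  (len 4)
[7] "1101"  (len 4)
[8] "1010"  (len 4)
[9] "0101"  (len 4)
[10] "101"  (len 3)
[11] "011"  (len 3)
[12] "11"  (len 2)
[13] "11"  (len 2)
[14] "10"  (len 2)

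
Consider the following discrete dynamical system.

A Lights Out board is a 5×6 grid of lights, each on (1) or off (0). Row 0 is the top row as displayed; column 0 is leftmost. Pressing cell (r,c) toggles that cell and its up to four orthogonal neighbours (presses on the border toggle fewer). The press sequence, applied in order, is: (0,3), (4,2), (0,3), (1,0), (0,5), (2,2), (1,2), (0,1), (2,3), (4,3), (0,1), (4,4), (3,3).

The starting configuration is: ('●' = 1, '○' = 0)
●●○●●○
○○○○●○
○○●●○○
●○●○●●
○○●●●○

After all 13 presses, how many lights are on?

19

gen 0: ●●○●●○
○○○○●○
○○●●○○
●○●○●●
○○●●●○
gen 1: ●●●○○○
○○○●●○
○○●●○○
●○●○●●
○○●●●○
gen 2: ●●●○○○
○○○●●○
○○●●○○
●○○○●●
○●○○●○
gen 3: ●●○●●○
○○○○●○
○○●●○○
●○○○●●
○●○○●○
gen 4: ○●○●●○
●●○○●○
●○●●○○
●○○○●●
○●○○●○
gen 5: ○●○●○●
●●○○●●
●○●●○○
●○○○●●
○●○○●○
gen 6: ○●○●○●
●●●○●●
●●○○○○
●○●○●●
○●○○●○
gen 7: ○●●●○●
●○○●●●
●●●○○○
●○●○●●
○●○○●○
gen 8: ●○○●○●
●●○●●●
●●●○○○
●○●○●●
○●○○●○
gen 9: ●○○●○●
●●○○●●
●●○●●○
●○●●●●
○●○○●○
gen 10: ●○○●○●
●●○○●●
●●○●●○
●○●○●●
○●●●○○
gen 11: ○●●●○●
●○○○●●
●●○●●○
●○●○●●
○●●●○○
gen 12: ○●●●○●
●○○○●●
●●○●●○
●○●○○●
○●●○●●
gen 13: ○●●●○●
●○○○●●
●●○○●○
●○○●●●
○●●●●●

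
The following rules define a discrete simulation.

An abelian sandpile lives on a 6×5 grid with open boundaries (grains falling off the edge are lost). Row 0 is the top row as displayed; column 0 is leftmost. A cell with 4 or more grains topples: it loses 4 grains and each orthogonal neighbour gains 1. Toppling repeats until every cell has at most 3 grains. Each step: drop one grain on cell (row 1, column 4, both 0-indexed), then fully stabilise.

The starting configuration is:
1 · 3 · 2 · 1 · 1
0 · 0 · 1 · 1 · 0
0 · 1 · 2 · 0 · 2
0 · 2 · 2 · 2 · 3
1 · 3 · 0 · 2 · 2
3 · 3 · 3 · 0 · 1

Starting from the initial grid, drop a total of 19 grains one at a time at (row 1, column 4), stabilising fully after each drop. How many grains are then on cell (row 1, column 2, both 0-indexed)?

2

0) 1 · 3 · 2 · 1 · 1
0 · 0 · 1 · 1 · 0
0 · 1 · 2 · 0 · 2
0 · 2 · 2 · 2 · 3
1 · 3 · 0 · 2 · 2
3 · 3 · 3 · 0 · 1
1) 1 · 3 · 2 · 1 · 1
0 · 0 · 1 · 1 · 1
0 · 1 · 2 · 0 · 2
0 · 2 · 2 · 2 · 3
1 · 3 · 0 · 2 · 2
3 · 3 · 3 · 0 · 1
2) 1 · 3 · 2 · 1 · 1
0 · 0 · 1 · 1 · 2
0 · 1 · 2 · 0 · 2
0 · 2 · 2 · 2 · 3
1 · 3 · 0 · 2 · 2
3 · 3 · 3 · 0 · 1
3) 1 · 3 · 2 · 1 · 1
0 · 0 · 1 · 1 · 3
0 · 1 · 2 · 0 · 2
0 · 2 · 2 · 2 · 3
1 · 3 · 0 · 2 · 2
3 · 3 · 3 · 0 · 1
4) 1 · 3 · 2 · 1 · 2
0 · 0 · 1 · 2 · 0
0 · 1 · 2 · 0 · 3
0 · 2 · 2 · 2 · 3
1 · 3 · 0 · 2 · 2
3 · 3 · 3 · 0 · 1
5) 1 · 3 · 2 · 1 · 2
0 · 0 · 1 · 2 · 1
0 · 1 · 2 · 0 · 3
0 · 2 · 2 · 2 · 3
1 · 3 · 0 · 2 · 2
3 · 3 · 3 · 0 · 1
6) 1 · 3 · 2 · 1 · 2
0 · 0 · 1 · 2 · 2
0 · 1 · 2 · 0 · 3
0 · 2 · 2 · 2 · 3
1 · 3 · 0 · 2 · 2
3 · 3 · 3 · 0 · 1
7) 1 · 3 · 2 · 1 · 2
0 · 0 · 1 · 2 · 3
0 · 1 · 2 · 0 · 3
0 · 2 · 2 · 2 · 3
1 · 3 · 0 · 2 · 2
3 · 3 · 3 · 0 · 1
8) 1 · 3 · 2 · 1 · 3
0 · 0 · 1 · 3 · 1
0 · 1 · 2 · 1 · 1
0 · 2 · 2 · 3 · 0
1 · 3 · 0 · 2 · 3
3 · 3 · 3 · 0 · 1
9) 1 · 3 · 2 · 1 · 3
0 · 0 · 1 · 3 · 2
0 · 1 · 2 · 1 · 1
0 · 2 · 2 · 3 · 0
1 · 3 · 0 · 2 · 3
3 · 3 · 3 · 0 · 1
10) 1 · 3 · 2 · 1 · 3
0 · 0 · 1 · 3 · 3
0 · 1 · 2 · 1 · 1
0 · 2 · 2 · 3 · 0
1 · 3 · 0 · 2 · 3
3 · 3 · 3 · 0 · 1
11) 1 · 3 · 2 · 3 · 0
0 · 0 · 2 · 0 · 2
0 · 1 · 2 · 2 · 2
0 · 2 · 2 · 3 · 0
1 · 3 · 0 · 2 · 3
3 · 3 · 3 · 0 · 1
12) 1 · 3 · 2 · 3 · 0
0 · 0 · 2 · 0 · 3
0 · 1 · 2 · 2 · 2
0 · 2 · 2 · 3 · 0
1 · 3 · 0 · 2 · 3
3 · 3 · 3 · 0 · 1
13) 1 · 3 · 2 · 3 · 1
0 · 0 · 2 · 1 · 0
0 · 1 · 2 · 2 · 3
0 · 2 · 2 · 3 · 0
1 · 3 · 0 · 2 · 3
3 · 3 · 3 · 0 · 1
14) 1 · 3 · 2 · 3 · 1
0 · 0 · 2 · 1 · 1
0 · 1 · 2 · 2 · 3
0 · 2 · 2 · 3 · 0
1 · 3 · 0 · 2 · 3
3 · 3 · 3 · 0 · 1
15) 1 · 3 · 2 · 3 · 1
0 · 0 · 2 · 1 · 2
0 · 1 · 2 · 2 · 3
0 · 2 · 2 · 3 · 0
1 · 3 · 0 · 2 · 3
3 · 3 · 3 · 0 · 1
16) 1 · 3 · 2 · 3 · 1
0 · 0 · 2 · 1 · 3
0 · 1 · 2 · 2 · 3
0 · 2 · 2 · 3 · 0
1 · 3 · 0 · 2 · 3
3 · 3 · 3 · 0 · 1
17) 1 · 3 · 2 · 3 · 2
0 · 0 · 2 · 2 · 1
0 · 1 · 2 · 3 · 0
0 · 2 · 2 · 3 · 1
1 · 3 · 0 · 2 · 3
3 · 3 · 3 · 0 · 1
18) 1 · 3 · 2 · 3 · 2
0 · 0 · 2 · 2 · 2
0 · 1 · 2 · 3 · 0
0 · 2 · 2 · 3 · 1
1 · 3 · 0 · 2 · 3
3 · 3 · 3 · 0 · 1
19) 1 · 3 · 2 · 3 · 2
0 · 0 · 2 · 2 · 3
0 · 1 · 2 · 3 · 0
0 · 2 · 2 · 3 · 1
1 · 3 · 0 · 2 · 3
3 · 3 · 3 · 0 · 1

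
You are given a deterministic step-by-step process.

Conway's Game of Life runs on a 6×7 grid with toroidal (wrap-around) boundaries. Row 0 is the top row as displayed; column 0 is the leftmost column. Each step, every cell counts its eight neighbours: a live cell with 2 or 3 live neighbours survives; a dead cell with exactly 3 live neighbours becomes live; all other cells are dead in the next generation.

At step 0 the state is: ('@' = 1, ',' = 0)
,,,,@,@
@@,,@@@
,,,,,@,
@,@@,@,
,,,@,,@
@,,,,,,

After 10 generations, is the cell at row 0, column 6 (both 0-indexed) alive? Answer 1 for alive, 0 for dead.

t=0: ,,,,@,@
@@,,@@@
,,,,,@,
@,@@,@,
,,,@,,@
@,,,,,,
t=1: ,@,,@,,
@,,,@,,
,,@@,,,
,,@@,@,
@@@@@,@
@,,,,@@
t=2: ,@,,@,,
,@@,@,,
,@@,,,,
@,,,,@@
,,,,,,,
,,,,,,,
t=3: ,@@@,,,
@,,,,,,
,,@@,@@
@@,,,,@
,,,,,,@
,,,,,,,
t=4: ,@@,,,,
@,,,@,@
,,@,,@,
,@@,,,,
,,,,,,@
,,@,,,,
t=5: @@@@,,,
@,@@,@@
@,@@,@@
,@@,,,,
,@@,,,,
,@@,,,,
t=6: ,,,,@,,
,,,,,@,
,,,,,@,
,,,,,,@
@,,@,,,
,,,,,,,
t=7: ,,,,,,,
,,,,@@,
,,,,,@@
,,,,,,@
,,,,,,,
,,,,,,,
t=8: ,,,,,,,
,,,,@@@
,,,,@,@
,,,,,@@
,,,,,,,
,,,,,,,
t=9: ,,,,,@,
,,,,@,@
@,,,@,,
,,,,,@@
,,,,,,,
,,,,,,,
t=10: ,,,,,@,
,,,,@,@
@,,,@,,
,,,,,@@
,,,,,,,
,,,,,,,

0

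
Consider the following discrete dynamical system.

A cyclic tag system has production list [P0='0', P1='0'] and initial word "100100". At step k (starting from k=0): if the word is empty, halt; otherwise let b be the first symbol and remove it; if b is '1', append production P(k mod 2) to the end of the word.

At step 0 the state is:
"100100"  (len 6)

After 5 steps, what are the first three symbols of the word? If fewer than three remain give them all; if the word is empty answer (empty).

t=0: "100100"  (len 6)
t=1: "001000"  (len 6)
t=2: "01000"  (len 5)
t=3: "1000"  (len 4)
t=4: "0000"  (len 4)
t=5: "000"  (len 3)

000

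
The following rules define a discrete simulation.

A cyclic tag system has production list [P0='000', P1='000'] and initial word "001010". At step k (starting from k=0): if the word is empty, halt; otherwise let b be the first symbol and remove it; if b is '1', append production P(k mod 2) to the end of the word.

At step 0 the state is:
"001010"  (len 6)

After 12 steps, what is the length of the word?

k=0  "001010"  (len 6)
k=1  "01010"  (len 5)
k=2  "1010"  (len 4)
k=3  "010000"  (len 6)
k=4  "10000"  (len 5)
k=5  "0000000"  (len 7)
k=6  "000000"  (len 6)
k=7  "00000"  (len 5)
k=8  "0000"  (len 4)
k=9  "000"  (len 3)
k=10  "00"  (len 2)
k=11  "0"  (len 1)
k=12  (halted — word empty)

0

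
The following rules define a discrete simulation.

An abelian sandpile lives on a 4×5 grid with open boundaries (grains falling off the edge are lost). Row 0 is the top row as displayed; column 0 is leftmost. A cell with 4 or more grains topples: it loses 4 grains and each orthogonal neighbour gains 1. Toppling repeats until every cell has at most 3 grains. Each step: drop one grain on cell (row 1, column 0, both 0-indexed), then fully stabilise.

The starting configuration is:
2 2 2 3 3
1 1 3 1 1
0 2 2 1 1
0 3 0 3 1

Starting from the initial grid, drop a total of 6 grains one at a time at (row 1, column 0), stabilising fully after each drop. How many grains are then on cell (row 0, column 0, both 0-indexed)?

3

[0] 2 2 2 3 3
1 1 3 1 1
0 2 2 1 1
0 3 0 3 1
[1] 2 2 2 3 3
2 1 3 1 1
0 2 2 1 1
0 3 0 3 1
[2] 2 2 2 3 3
3 1 3 1 1
0 2 2 1 1
0 3 0 3 1
[3] 3 2 2 3 3
0 2 3 1 1
1 2 2 1 1
0 3 0 3 1
[4] 3 2 2 3 3
1 2 3 1 1
1 2 2 1 1
0 3 0 3 1
[5] 3 2 2 3 3
2 2 3 1 1
1 2 2 1 1
0 3 0 3 1
[6] 3 2 2 3 3
3 2 3 1 1
1 2 2 1 1
0 3 0 3 1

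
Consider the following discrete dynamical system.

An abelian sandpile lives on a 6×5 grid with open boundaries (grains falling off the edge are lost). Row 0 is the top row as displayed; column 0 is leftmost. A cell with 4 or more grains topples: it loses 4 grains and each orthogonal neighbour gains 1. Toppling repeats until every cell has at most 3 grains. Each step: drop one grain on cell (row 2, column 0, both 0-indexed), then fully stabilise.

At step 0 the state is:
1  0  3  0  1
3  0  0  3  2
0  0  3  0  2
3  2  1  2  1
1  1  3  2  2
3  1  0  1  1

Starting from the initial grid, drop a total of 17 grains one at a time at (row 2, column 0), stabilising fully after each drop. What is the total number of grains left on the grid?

gen 0: 1  0  3  0  1
3  0  0  3  2
0  0  3  0  2
3  2  1  2  1
1  1  3  2  2
3  1  0  1  1
gen 1: 1  0  3  0  1
3  0  0  3  2
1  0  3  0  2
3  2  1  2  1
1  1  3  2  2
3  1  0  1  1
gen 2: 1  0  3  0  1
3  0  0  3  2
2  0  3  0  2
3  2  1  2  1
1  1  3  2  2
3  1  0  1  1
gen 3: 1  0  3  0  1
3  0  0  3  2
3  0  3  0  2
3  2  1  2  1
1  1  3  2  2
3  1  0  1  1
gen 4: 2  0  3  0  1
0  1  0  3  2
2  1  3  0  2
0  3  1  2  1
2  1  3  2  2
3  1  0  1  1
gen 5: 2  0  3  0  1
0  1  0  3  2
3  1  3  0  2
0  3  1  2  1
2  1  3  2  2
3  1  0  1  1
gen 6: 2  0  3  0  1
1  1  0  3  2
0  2  3  0  2
1  3  1  2  1
2  1  3  2  2
3  1  0  1  1
gen 7: 2  0  3  0  1
1  1  0  3  2
1  2  3  0  2
1  3  1  2  1
2  1  3  2  2
3  1  0  1  1
gen 8: 2  0  3  0  1
1  1  0  3  2
2  2  3  0  2
1  3  1  2  1
2  1  3  2  2
3  1  0  1  1
gen 9: 2  0  3  0  1
1  1  0  3  2
3  2  3  0  2
1  3  1  2  1
2  1  3  2  2
3  1  0  1  1
gen 10: 2  0  3  0  1
2  1  0  3  2
0  3  3  0  2
2  3  1  2  1
2  1  3  2  2
3  1  0  1  1
gen 11: 2  0  3  0  1
2  1  0  3  2
1  3  3  0  2
2  3  1  2  1
2  1  3  2  2
3  1  0  1  1
gen 12: 2  0  3  0  1
2  1  0  3  2
2  3  3  0  2
2  3  1  2  1
2  1  3  2  2
3  1  0  1  1
gen 13: 2  0  3  0  1
2  1  0  3  2
3  3  3  0  2
2  3  1  2  1
2  1  3  2  2
3  1  0  1  1
gen 14: 2  0  3  0  1
3  2  1  3  2
2  2  0  1  2
0  1  3  2  1
3  2  3  2  2
3  1  0  1  1
gen 15: 2  0  3  0  1
3  2  1  3  2
3  2  0  1  2
0  1  3  2  1
3  2  3  2  2
3  1  0  1  1
gen 16: 3  0  3  0  1
0  3  1  3  2
1  3  0  1  2
1  1  3  2  1
3  2  3  2  2
3  1  0  1  1
gen 17: 3  0  3  0  1
0  3  1  3  2
2  3  0  1  2
1  1  3  2  1
3  2  3  2  2
3  1  0  1  1

50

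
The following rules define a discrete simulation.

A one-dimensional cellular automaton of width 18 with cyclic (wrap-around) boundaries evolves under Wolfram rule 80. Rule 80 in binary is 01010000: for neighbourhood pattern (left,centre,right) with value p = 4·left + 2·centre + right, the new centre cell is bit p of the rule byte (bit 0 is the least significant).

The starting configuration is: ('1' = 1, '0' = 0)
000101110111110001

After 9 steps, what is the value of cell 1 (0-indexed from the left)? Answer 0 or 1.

0) 000101110111110001
1) 100000010000011000
2) 010000001000001100
3) 001000000100000110
4) 000100000010000011
5) 100010000001000001
6) 110001000000100000
7) 011000100000010000
8) 001100010000001000
9) 000110001000000100

0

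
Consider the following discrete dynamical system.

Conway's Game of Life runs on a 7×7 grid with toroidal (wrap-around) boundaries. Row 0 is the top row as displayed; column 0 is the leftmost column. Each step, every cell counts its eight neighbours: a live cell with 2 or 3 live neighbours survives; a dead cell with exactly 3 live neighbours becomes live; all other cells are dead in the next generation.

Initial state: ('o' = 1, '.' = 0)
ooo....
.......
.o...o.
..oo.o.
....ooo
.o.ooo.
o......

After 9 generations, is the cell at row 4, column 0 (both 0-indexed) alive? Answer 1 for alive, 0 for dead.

[0] ooo....
.......
.o...o.
..oo.o.
....ooo
.o.ooo.
o......
[1] oo.....
o.o....
..o.o..
..oo...
......o
o..o...
o..oo.o
[2] ..oo...
o.oo...
..o....
..oo...
..oo...
o..ooo.
..ooo.o
[3] .......
.......
.......
.o.....
.o.....
.o...oo
.o....o
[4] .......
.......
.......
.......
.oo....
.oo..oo
.....oo
[5] .......
.......
.......
.......
ooo....
.oo..oo
o....oo
[6] ......o
.......
.......
.o.....
o.o...o
..o..o.
oo...o.
[7] o.....o
.......
.......
oo.....
o.o...o
..o..o.
oo...o.
[8] oo....o
.......
.......
oo....o
o.o...o
..o..o.
oo...o.
[9] .o....o
o......
o......
.o....o
..o..o.
..o..o.
..o..o.

0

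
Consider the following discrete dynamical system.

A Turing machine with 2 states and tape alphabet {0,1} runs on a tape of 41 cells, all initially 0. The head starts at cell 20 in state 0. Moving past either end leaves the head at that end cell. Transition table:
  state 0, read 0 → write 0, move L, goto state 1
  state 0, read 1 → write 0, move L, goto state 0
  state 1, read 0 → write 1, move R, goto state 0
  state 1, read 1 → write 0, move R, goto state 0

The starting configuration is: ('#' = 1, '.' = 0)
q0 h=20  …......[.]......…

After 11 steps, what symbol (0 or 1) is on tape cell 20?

0

step 0: q0 h=20  …......[.]......…
step 1: q1 h=19  …......[.]......…
step 2: q0 h=20  ….....#[.]......…
step 3: q1 h=19  …......[#]......…
step 4: q0 h=20  …......[.]......…
step 5: q1 h=19  …......[.]......…
step 6: q0 h=20  ….....#[.]......…
step 7: q1 h=19  …......[#]......…
step 8: q0 h=20  …......[.]......…
step 9: q1 h=19  …......[.]......…
step 10: q0 h=20  ….....#[.]......…
step 11: q1 h=19  …......[#]......…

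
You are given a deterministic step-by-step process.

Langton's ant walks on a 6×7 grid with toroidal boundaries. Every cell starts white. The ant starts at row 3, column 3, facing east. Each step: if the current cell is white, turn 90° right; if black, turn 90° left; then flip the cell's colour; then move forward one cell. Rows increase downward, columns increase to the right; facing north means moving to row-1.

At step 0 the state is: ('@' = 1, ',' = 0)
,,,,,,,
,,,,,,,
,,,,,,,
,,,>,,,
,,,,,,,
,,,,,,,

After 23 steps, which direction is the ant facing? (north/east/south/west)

t=0: ,,,,,,,
,,,,,,,
,,,,,,,
,,,>,,,
,,,,,,,
,,,,,,,
t=1: ,,,,,,,
,,,,,,,
,,,,,,,
,,,@,,,
,,,v,,,
,,,,,,,
t=2: ,,,,,,,
,,,,,,,
,,,,,,,
,,,@,,,
,,<@,,,
,,,,,,,
t=3: ,,,,,,,
,,,,,,,
,,,,,,,
,,^@,,,
,,@@,,,
,,,,,,,
t=4: ,,,,,,,
,,,,,,,
,,,,,,,
,,@>,,,
,,@@,,,
,,,,,,,
t=5: ,,,,,,,
,,,,,,,
,,,^,,,
,,@,,,,
,,@@,,,
,,,,,,,
t=6: ,,,,,,,
,,,,,,,
,,,@>,,
,,@,,,,
,,@@,,,
,,,,,,,
t=7: ,,,,,,,
,,,,,,,
,,,@@,,
,,@,v,,
,,@@,,,
,,,,,,,
t=8: ,,,,,,,
,,,,,,,
,,,@@,,
,,@<@,,
,,@@,,,
,,,,,,,
t=9: ,,,,,,,
,,,,,,,
,,,^@,,
,,@@@,,
,,@@,,,
,,,,,,,
t=10: ,,,,,,,
,,,,,,,
,,<,@,,
,,@@@,,
,,@@,,,
,,,,,,,
t=11: ,,,,,,,
,,^,,,,
,,@,@,,
,,@@@,,
,,@@,,,
,,,,,,,
t=12: ,,,,,,,
,,@>,,,
,,@,@,,
,,@@@,,
,,@@,,,
,,,,,,,
t=13: ,,,,,,,
,,@@,,,
,,@v@,,
,,@@@,,
,,@@,,,
,,,,,,,
t=14: ,,,,,,,
,,@@,,,
,,<@@,,
,,@@@,,
,,@@,,,
,,,,,,,
t=15: ,,,,,,,
,,@@,,,
,,,@@,,
,,v@@,,
,,@@,,,
,,,,,,,
t=16: ,,,,,,,
,,@@,,,
,,,@@,,
,,,>@,,
,,@@,,,
,,,,,,,
t=17: ,,,,,,,
,,@@,,,
,,,^@,,
,,,,@,,
,,@@,,,
,,,,,,,
t=18: ,,,,,,,
,,@@,,,
,,<,@,,
,,,,@,,
,,@@,,,
,,,,,,,
t=19: ,,,,,,,
,,^@,,,
,,@,@,,
,,,,@,,
,,@@,,,
,,,,,,,
t=20: ,,,,,,,
,<,@,,,
,,@,@,,
,,,,@,,
,,@@,,,
,,,,,,,
t=21: ,^,,,,,
,@,@,,,
,,@,@,,
,,,,@,,
,,@@,,,
,,,,,,,
t=22: ,@>,,,,
,@,@,,,
,,@,@,,
,,,,@,,
,,@@,,,
,,,,,,,
t=23: ,@@,,,,
,@v@,,,
,,@,@,,
,,,,@,,
,,@@,,,
,,,,,,,

south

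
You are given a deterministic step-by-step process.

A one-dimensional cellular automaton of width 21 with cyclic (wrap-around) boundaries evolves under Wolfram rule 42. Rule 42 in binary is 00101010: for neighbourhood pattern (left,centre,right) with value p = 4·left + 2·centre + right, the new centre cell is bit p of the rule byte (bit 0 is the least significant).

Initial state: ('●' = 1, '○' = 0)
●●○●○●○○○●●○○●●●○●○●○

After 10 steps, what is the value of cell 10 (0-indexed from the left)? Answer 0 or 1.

0

t=0: ●●○●○●○○○●●○○●●●○●○●○
t=1: ●○●○●○○○●●○○●●○○●○●○●
t=2: ○●○●○○○●●○○●●○○●○●○●●
t=3: ●○●○○○●●○○●●○○●○●○●●○
t=4: ○●○○○●●○○●●○○●○●○●●○●
t=5: ●○○○●●○○●●○○●○●○●●○●○
t=6: ○○○●●○○●●○○●○●○●●○●○●
t=7: ○○●●○○●●○○●○●○●●○●○●○
t=8: ○●●○○●●○○●○●○●●○●○●○○
t=9: ●●○○●●○○●○●○●●○●○●○○○
t=10: ●○○●●○○●○●○●●○●○●○○○●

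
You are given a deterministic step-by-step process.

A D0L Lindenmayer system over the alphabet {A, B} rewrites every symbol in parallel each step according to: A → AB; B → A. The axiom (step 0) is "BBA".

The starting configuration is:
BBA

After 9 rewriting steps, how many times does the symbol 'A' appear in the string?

123

0) BBA
1) AAAB
2) ABABABA
3) ABAABAABAAB
4) ABAABABAABABAABABA
5) ABAABABAABAABABAABAABABAABAAB
6) ABAABABAABAABABAABABAABAABABAABABAABAABABAABABA
7) ABAABABAABAABABAABABAABAABABAABAABABAABABAABAABABAABAABABAABABAABAABABAABAAB
8) ABAABABAABAABABAABABAABAABABAABAABABAABABAABAABABAABABAABA…AABABAABABAABAABABAABABAABAABABAABAABABAABABAABAABABAABABA  (len 123)
9) ABAABABAABAABABAABABAABAABABAABAABABAABABAABAABABAABABAABA…AABABAABABAABAABABAABABAABAABABAABAABABAABABAABAABABAABAAB  (len 199)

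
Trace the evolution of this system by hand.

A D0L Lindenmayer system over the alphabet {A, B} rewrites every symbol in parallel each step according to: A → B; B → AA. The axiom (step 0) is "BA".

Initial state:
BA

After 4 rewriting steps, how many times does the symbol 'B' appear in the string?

[0] BA
[1] AAB
[2] BBAA
[3] AAAABB
[4] BBBBAAAA

4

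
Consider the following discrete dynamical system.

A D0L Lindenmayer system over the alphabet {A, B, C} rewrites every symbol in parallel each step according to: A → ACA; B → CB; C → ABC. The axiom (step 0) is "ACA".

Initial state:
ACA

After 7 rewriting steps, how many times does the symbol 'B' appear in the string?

gen 0: ACA
gen 1: ACAABCACA
gen 2: ACAABCACAACACBABCACAABCACA
gen 3: ACAABCACAACACBABCACAABCACAACAABCACAABCCBACACBABCACAABCACAACACBABCACAABCACA
gen 4: ACAABCACAACACBABCACAABCACAACAABCACAABCCBACACBABCACAABCACAA…CACAABCACAACAABCACAABCCBACACBABCACAABCACAACACBABCACAABCACA  (len 209)
gen 5: ACAABCACAACACBABCACAABCACAACAABCACAABCCBACACBABCACAABCACAA…CACAABCACAACAABCACAABCCBACACBABCACAABCACAACACBABCACAABCACA  (len 588)
gen 6: ACAABCACAACACBABCACAABCACAACAABCACAABCCBACACBABCACAABCACAA…CACAABCACAACAABCACAABCCBACACBABCACAABCACAACACBABCACAABCACA  (len 1651)
gen 7: ACAABCACAACACBABCACAABCACAACAABCACAABCCBACACBABCACAABCACAA…CACAABCACAACAABCACAABCCBACACBABCACAABCACAACACBABCACAABCACA  (len 4631)

910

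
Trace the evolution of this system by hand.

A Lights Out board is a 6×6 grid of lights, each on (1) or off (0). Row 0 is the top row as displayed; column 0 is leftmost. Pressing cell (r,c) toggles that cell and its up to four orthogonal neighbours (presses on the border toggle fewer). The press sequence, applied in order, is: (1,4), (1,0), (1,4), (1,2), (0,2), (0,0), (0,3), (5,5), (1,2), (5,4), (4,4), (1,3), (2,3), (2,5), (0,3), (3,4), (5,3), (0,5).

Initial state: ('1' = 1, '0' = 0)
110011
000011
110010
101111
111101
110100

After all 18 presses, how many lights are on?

step 0: 110011
000011
110010
101111
111101
110100
step 1: 110001
000100
110000
101111
111101
110100
step 2: 010001
110100
010000
101111
111101
110100
step 3: 010011
110011
010010
101111
111101
110100
step 4: 011011
101111
011010
101111
111101
110100
step 5: 000111
100111
011010
101111
111101
110100
step 6: 110111
000111
011010
101111
111101
110100
step 7: 111001
000011
011010
101111
111101
110100
step 8: 111001
000011
011010
101111
111100
110111
step 9: 110001
011111
010010
101111
111100
110111
step 10: 110001
011111
010010
101111
111110
110000
step 11: 110001
011111
010010
101101
111001
110010
step 12: 110101
010001
010110
101101
111001
110010
step 13: 110101
010101
011000
101001
111001
110010
step 14: 110101
010100
011011
101000
111001
110010
step 15: 111011
010000
011011
101000
111001
110010
step 16: 111011
010000
011001
101111
111011
110010
step 17: 111011
010000
011001
101111
111111
111100
step 18: 111000
010001
011001
101111
111111
111100

23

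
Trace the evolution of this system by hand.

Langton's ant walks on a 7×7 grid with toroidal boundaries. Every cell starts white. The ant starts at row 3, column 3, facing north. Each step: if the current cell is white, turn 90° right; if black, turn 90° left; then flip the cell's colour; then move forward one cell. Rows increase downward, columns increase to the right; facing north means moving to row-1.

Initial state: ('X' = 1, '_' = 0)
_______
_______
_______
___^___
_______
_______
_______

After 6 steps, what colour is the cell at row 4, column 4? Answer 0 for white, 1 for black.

t=0: _______
_______
_______
___^___
_______
_______
_______
t=1: _______
_______
_______
___X>__
_______
_______
_______
t=2: _______
_______
_______
___XX__
____v__
_______
_______
t=3: _______
_______
_______
___XX__
___<X__
_______
_______
t=4: _______
_______
_______
___^X__
___XX__
_______
_______
t=5: _______
_______
_______
__<_X__
___XX__
_______
_______
t=6: _______
_______
__^____
__X_X__
___XX__
_______
_______

1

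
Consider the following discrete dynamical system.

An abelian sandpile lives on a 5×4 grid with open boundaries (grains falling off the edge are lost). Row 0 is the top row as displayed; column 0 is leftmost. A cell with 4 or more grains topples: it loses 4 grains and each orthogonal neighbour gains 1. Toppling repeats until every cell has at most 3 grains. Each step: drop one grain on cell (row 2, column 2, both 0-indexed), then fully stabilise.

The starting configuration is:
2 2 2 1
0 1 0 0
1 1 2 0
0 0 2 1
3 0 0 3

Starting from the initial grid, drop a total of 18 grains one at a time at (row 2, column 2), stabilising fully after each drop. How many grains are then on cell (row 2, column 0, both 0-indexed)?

2

step 0: 2 2 2 1
0 1 0 0
1 1 2 0
0 0 2 1
3 0 0 3
step 1: 2 2 2 1
0 1 0 0
1 1 3 0
0 0 2 1
3 0 0 3
step 2: 2 2 2 1
0 1 1 0
1 2 0 1
0 0 3 1
3 0 0 3
step 3: 2 2 2 1
0 1 1 0
1 2 1 1
0 0 3 1
3 0 0 3
step 4: 2 2 2 1
0 1 1 0
1 2 2 1
0 0 3 1
3 0 0 3
step 5: 2 2 2 1
0 1 1 0
1 2 3 1
0 0 3 1
3 0 0 3
step 6: 2 2 2 1
0 1 2 0
1 3 1 2
0 1 0 2
3 0 1 3
step 7: 2 2 2 1
0 1 2 0
1 3 2 2
0 1 0 2
3 0 1 3
step 8: 2 2 2 1
0 1 2 0
1 3 3 2
0 1 0 2
3 0 1 3
step 9: 2 2 2 1
0 2 3 0
2 0 1 3
0 2 1 2
3 0 1 3
step 10: 2 2 2 1
0 2 3 0
2 0 2 3
0 2 1 2
3 0 1 3
step 11: 2 2 2 1
0 2 3 0
2 0 3 3
0 2 1 2
3 0 1 3
step 12: 2 2 3 1
0 3 0 2
2 1 2 0
0 2 2 3
3 0 1 3
step 13: 2 2 3 1
0 3 0 2
2 1 3 0
0 2 2 3
3 0 1 3
step 14: 2 2 3 1
0 3 1 2
2 2 0 1
0 2 3 3
3 0 1 3
step 15: 2 2 3 1
0 3 1 2
2 2 1 1
0 2 3 3
3 0 1 3
step 16: 2 2 3 1
0 3 1 2
2 2 2 1
0 2 3 3
3 0 1 3
step 17: 2 2 3 1
0 3 1 2
2 2 3 1
0 2 3 3
3 0 1 3
step 18: 2 2 3 1
0 3 2 2
2 3 1 3
0 3 1 1
3 0 3 0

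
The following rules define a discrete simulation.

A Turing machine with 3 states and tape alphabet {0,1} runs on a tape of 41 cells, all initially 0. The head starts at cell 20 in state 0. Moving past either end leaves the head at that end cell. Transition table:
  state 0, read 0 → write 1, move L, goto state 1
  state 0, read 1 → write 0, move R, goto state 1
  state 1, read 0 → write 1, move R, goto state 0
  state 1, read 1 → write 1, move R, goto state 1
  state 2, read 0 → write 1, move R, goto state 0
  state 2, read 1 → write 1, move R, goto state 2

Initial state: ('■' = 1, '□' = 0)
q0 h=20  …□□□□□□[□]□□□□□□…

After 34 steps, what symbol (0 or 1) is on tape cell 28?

1

k=0  q0 h=20  …□□□□□□[□]□□□□□□…
k=1  q1 h=19  …□□□□□□[□]■□□□□□…
k=2  q0 h=20  …□□□□□■[■]□□□□□□…
k=3  q1 h=21  …□□□□■□[□]□□□□□□…
k=4  q0 h=22  …□□□■□■[□]□□□□□□…
k=5  q1 h=21  …□□□□■□[■]■□□□□□…
k=6  q1 h=22  …□□□■□■[■]□□□□□□…
k=7  q1 h=23  …□□■□■■[□]□□□□□□…
k=8  q0 h=24  …□■□■■■[□]□□□□□□…
k=9  q1 h=23  …□□■□■■[■]■□□□□□…
k=10  q1 h=24  …□■□■■■[■]□□□□□□…
k=11  q1 h=25  …■□■■■■[□]□□□□□□…
k=12  q0 h=26  …□■■■■■[□]□□□□□□…
k=13  q1 h=25  …■□■■■■[■]■□□□□□…
k=14  q1 h=26  …□■■■■■[■]□□□□□□…
k=15  q1 h=27  …■■■■■■[□]□□□□□□…
k=16  q0 h=28  …■■■■■■[□]□□□□□□…
k=17  q1 h=27  …■■■■■■[■]■□□□□□…
k=18  q1 h=28  …■■■■■■[■]□□□□□□…
k=19  q1 h=29  …■■■■■■[□]□□□□□□…
k=20  q0 h=30  …■■■■■■[□]□□□□□□…
k=21  q1 h=29  …■■■■■■[■]■□□□□□…
k=22  q1 h=30  …■■■■■■[■]□□□□□□…
k=23  q1 h=31  …■■■■■■[□]□□□□□□…
k=24  q0 h=32  …■■■■■■[□]□□□□□□…
k=25  q1 h=31  …■■■■■■[■]■□□□□□…
k=26  q1 h=32  …■■■■■■[■]□□□□□□…
k=27  q1 h=33  …■■■■■■[□]□□□□□□…
k=28  q0 h=34  …■■■■■■[□]□□□□□□|
k=29  q1 h=33  …■■■■■■[■]■□□□□□…
k=30  q1 h=34  …■■■■■■[■]□□□□□□|
k=31  q1 h=35  …■■■■■■[□]□□□□□|
k=32  q0 h=36  …■■■■■■[□]□□□□|
k=33  q1 h=35  …■■■■■■[■]■□□□□|
k=34  q1 h=36  …■■■■■■[■]□□□□|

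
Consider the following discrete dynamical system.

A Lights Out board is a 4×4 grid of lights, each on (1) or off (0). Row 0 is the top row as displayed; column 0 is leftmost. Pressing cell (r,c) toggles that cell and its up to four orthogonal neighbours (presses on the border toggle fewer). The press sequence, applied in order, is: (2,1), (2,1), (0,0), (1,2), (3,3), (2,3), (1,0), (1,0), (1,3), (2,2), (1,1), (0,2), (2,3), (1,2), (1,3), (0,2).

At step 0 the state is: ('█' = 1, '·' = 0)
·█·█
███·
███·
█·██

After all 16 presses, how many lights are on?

step 0: ·█·█
███·
███·
█·██
step 1: ·█·█
█·█·
····
████
step 2: ·█·█
███·
███·
█·██
step 3: █··█
·██·
███·
█·██
step 4: █·██
···█
██··
█·██
step 5: █·██
···█
██·█
█···
step 6: █·██
····
███·
█··█
step 7: ··██
██··
·██·
█··█
step 8: █·██
····
███·
█··█
step 9: █·█·
··██
████
█··█
step 10: █·█·
···█
█···
█·██
step 11: ███·
████
██··
█·██
step 12: █··█
██·█
██··
█·██
step 13: █··█
██··
████
█·█·
step 14: █·██
█·██
██·█
█·█·
step 15: █·█·
█···
██··
█·█·
step 16: ██·█
█·█·
██··
█·█·

9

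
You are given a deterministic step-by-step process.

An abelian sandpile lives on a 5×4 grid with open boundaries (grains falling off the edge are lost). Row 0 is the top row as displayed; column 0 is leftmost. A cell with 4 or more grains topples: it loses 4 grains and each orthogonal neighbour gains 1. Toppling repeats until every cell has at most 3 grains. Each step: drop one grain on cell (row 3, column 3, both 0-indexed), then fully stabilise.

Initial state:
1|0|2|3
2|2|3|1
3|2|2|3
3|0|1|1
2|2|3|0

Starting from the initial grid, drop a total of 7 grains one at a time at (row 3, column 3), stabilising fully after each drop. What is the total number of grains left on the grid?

0) 1|0|2|3
2|2|3|1
3|2|2|3
3|0|1|1
2|2|3|0
1) 1|0|2|3
2|2|3|1
3|2|2|3
3|0|1|2
2|2|3|0
2) 1|0|2|3
2|2|3|1
3|2|2|3
3|0|1|3
2|2|3|0
3) 1|0|2|3
2|2|3|2
3|2|3|0
3|0|2|1
2|2|3|1
4) 1|0|2|3
2|2|3|2
3|2|3|0
3|0|2|2
2|2|3|1
5) 1|0|2|3
2|2|3|2
3|2|3|0
3|0|2|3
2|2|3|1
6) 1|0|2|3
2|2|3|2
3|2|3|1
3|0|3|0
2|2|3|2
7) 1|0|2|3
2|2|3|2
3|2|3|1
3|0|3|1
2|2|3|2

40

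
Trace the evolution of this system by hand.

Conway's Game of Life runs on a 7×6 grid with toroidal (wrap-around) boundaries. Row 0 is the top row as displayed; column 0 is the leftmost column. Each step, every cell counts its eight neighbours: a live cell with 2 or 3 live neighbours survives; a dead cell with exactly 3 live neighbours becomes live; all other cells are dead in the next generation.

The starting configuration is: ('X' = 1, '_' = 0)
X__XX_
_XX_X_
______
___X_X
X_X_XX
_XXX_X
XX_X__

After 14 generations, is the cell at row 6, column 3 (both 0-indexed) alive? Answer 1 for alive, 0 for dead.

step 0: X__XX_
_XX_X_
______
___X_X
X_X_XX
_XXX_X
XX_X__
step 1: X___X_
_XX_XX
__XXX_
X__X_X
______
______
______
step 2: XX_XX_
XXX___
______
__XX_X
______
______
______
step 3: X__X_X
X_XX_X
X__X__
______
______
______
______
step 4: XXXX_X
__XX__
XXXXXX
______
______
______
______
step 5: XX_XX_
______
XX__XX
XXXXXX
______
______
XXX___
step 6: X__X_X
__XX__
______
__XX__
XXXXXX
_X____
X_XX_X
step 7: X____X
__XXX_
______
X____X
X___XX
______
__XX_X
step 8: XX___X
___XXX
___XXX
X___X_
X___X_
X__X__
X___XX
step 9: _X_X__
__XX__
X_____
X_____
XX_XX_
XX_X__
____X_
step 10: ___XX_
_XXX__
_X____
X_____
___XX_
XX_X__
XX_XX_
step 11: X____X
_X_XX_
XX____
______
XXXXXX
XX____
XX____
step 12: __X_XX
_XX_X_
XXX___
___XX_
__XXXX
___XX_
______
step 13: _XX_XX
____X_
X___XX
X_____
__X__X
__X__X
_____X
step 14: X__XXX
_X____
X___X_
XX__X_
XX___X
X___XX
_XXX_X

1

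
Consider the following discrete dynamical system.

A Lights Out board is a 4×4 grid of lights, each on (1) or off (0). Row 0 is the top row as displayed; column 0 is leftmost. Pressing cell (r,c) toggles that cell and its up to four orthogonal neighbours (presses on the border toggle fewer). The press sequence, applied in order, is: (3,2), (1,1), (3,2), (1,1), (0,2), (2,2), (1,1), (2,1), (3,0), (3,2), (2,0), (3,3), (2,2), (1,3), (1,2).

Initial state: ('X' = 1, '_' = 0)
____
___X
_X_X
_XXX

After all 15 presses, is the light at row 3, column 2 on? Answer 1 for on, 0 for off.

1

gen 0: ____
___X
_X_X
_XXX
gen 1: ____
___X
_XXX
____
gen 2: _X__
XXXX
__XX
____
gen 3: _X__
XXXX
___X
_XXX
gen 4: ____
___X
_X_X
_XXX
gen 5: _XXX
__XX
_X_X
_XXX
gen 6: _XXX
___X
__X_
_X_X
gen 7: __XX
XXXX
_XX_
_X_X
gen 8: __XX
X_XX
X___
___X
gen 9: __XX
X_XX
____
XX_X
gen 10: __XX
X_XX
__X_
X_X_
gen 11: __XX
__XX
XXX_
__X_
gen 12: __XX
__XX
XXXX
___X
gen 13: __XX
___X
X___
__XX
gen 14: __X_
__X_
X__X
__XX
gen 15: ____
_X_X
X_XX
__XX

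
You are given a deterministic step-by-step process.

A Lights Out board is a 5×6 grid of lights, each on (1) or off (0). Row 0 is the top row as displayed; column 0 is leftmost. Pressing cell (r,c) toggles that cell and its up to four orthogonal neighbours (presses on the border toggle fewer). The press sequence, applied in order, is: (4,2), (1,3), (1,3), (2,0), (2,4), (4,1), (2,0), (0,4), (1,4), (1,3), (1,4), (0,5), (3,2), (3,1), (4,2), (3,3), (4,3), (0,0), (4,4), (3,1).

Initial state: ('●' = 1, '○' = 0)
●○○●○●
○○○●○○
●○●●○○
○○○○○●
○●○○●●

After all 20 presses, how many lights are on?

17

step 0: ●○○●○●
○○○●○○
●○●●○○
○○○○○●
○●○○●●
step 1: ●○○●○●
○○○●○○
●○●●○○
○○●○○●
○○●●●●
step 2: ●○○○○●
○○●○●○
●○●○○○
○○●○○●
○○●●●●
step 3: ●○○●○●
○○○●○○
●○●●○○
○○●○○●
○○●●●●
step 4: ●○○●○●
●○○●○○
○●●●○○
●○●○○●
○○●●●●
step 5: ●○○●○●
●○○●●○
○●●○●●
●○●○●●
○○●●●●
step 6: ●○○●○●
●○○●●○
○●●○●●
●●●○●●
●●○●●●
step 7: ●○○●○●
○○○●●○
●○●○●●
○●●○●●
●●○●●●
step 8: ●○○○●○
○○○●○○
●○●○●●
○●●○●●
●●○●●●
step 9: ●○○○○○
○○○○●●
●○●○○●
○●●○●●
●●○●●●
step 10: ●○○●○○
○○●●○●
●○●●○●
○●●○●●
●●○●●●
step 11: ●○○●●○
○○●○●○
●○●●●●
○●●○●●
●●○●●●
step 12: ●○○●○●
○○●○●●
●○●●●●
○●●○●●
●●○●●●
step 13: ●○○●○●
○○●○●●
●○○●●●
○○○●●●
●●●●●●
step 14: ●○○●○●
○○●○●●
●●○●●●
●●●●●●
●○●●●●
step 15: ●○○●○●
○○●○●●
●●○●●●
●●○●●●
●●○○●●
step 16: ●○○●○●
○○●○●●
●●○○●●
●●●○○●
●●○●●●
step 17: ●○○●○●
○○●○●●
●●○○●●
●●●●○●
●●●○○●
step 18: ○●○●○●
●○●○●●
●●○○●●
●●●●○●
●●●○○●
step 19: ○●○●○●
●○●○●●
●●○○●●
●●●●●●
●●●●●○
step 20: ○●○●○●
●○●○●●
●○○○●●
○○○●●●
●○●●●○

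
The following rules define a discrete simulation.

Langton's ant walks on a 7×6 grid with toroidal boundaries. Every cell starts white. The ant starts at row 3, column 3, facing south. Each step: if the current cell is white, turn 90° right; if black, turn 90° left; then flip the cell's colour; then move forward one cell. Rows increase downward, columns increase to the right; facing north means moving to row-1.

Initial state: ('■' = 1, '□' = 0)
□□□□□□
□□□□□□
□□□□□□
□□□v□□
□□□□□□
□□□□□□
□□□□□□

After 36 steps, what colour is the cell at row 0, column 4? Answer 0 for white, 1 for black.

[0] □□□□□□
□□□□□□
□□□□□□
□□□v□□
□□□□□□
□□□□□□
□□□□□□
[1] □□□□□□
□□□□□□
□□□□□□
□□<■□□
□□□□□□
□□□□□□
□□□□□□
[2] □□□□□□
□□□□□□
□□^□□□
□□■■□□
□□□□□□
□□□□□□
□□□□□□
[3] □□□□□□
□□□□□□
□□■>□□
□□■■□□
□□□□□□
□□□□□□
□□□□□□
[4] □□□□□□
□□□□□□
□□■■□□
□□■v□□
□□□□□□
□□□□□□
□□□□□□
[5] □□□□□□
□□□□□□
□□■■□□
□□■□>□
□□□□□□
□□□□□□
□□□□□□
[6] □□□□□□
□□□□□□
□□■■□□
□□■□■□
□□□□v□
□□□□□□
□□□□□□
[7] □□□□□□
□□□□□□
□□■■□□
□□■□■□
□□□<■□
□□□□□□
□□□□□□
[8] □□□□□□
□□□□□□
□□■■□□
□□■^■□
□□□■■□
□□□□□□
□□□□□□
[9] □□□□□□
□□□□□□
□□■■□□
□□■■>□
□□□■■□
□□□□□□
□□□□□□
[10] □□□□□□
□□□□□□
□□■■^□
□□■■□□
□□□■■□
□□□□□□
□□□□□□
[11] □□□□□□
□□□□□□
□□■■■>
□□■■□□
□□□■■□
□□□□□□
□□□□□□
[12] □□□□□□
□□□□□□
□□■■■■
□□■■□v
□□□■■□
□□□□□□
□□□□□□
[13] □□□□□□
□□□□□□
□□■■■■
□□■■<■
□□□■■□
□□□□□□
□□□□□□
[14] □□□□□□
□□□□□□
□□■■^■
□□■■■■
□□□■■□
□□□□□□
□□□□□□
[15] □□□□□□
□□□□□□
□□■<□■
□□■■■■
□□□■■□
□□□□□□
□□□□□□
[16] □□□□□□
□□□□□□
□□■□□■
□□■v■■
□□□■■□
□□□□□□
□□□□□□
[17] □□□□□□
□□□□□□
□□■□□■
□□■□>■
□□□■■□
□□□□□□
□□□□□□
[18] □□□□□□
□□□□□□
□□■□^■
□□■□□■
□□□■■□
□□□□□□
□□□□□□
[19] □□□□□□
□□□□□□
□□■□■>
□□■□□■
□□□■■□
□□□□□□
□□□□□□
[20] □□□□□□
□□□□□^
□□■□■□
□□■□□■
□□□■■□
□□□□□□
□□□□□□
[21] □□□□□□
>□□□□■
□□■□■□
□□■□□■
□□□■■□
□□□□□□
□□□□□□
[22] □□□□□□
■□□□□■
v□■□■□
□□■□□■
□□□■■□
□□□□□□
□□□□□□
[23] □□□□□□
■□□□□■
■□■□■<
□□■□□■
□□□■■□
□□□□□□
□□□□□□
[24] □□□□□□
■□□□□^
■□■□■■
□□■□□■
□□□■■□
□□□□□□
□□□□□□
[25] □□□□□□
■□□□<□
■□■□■■
□□■□□■
□□□■■□
□□□□□□
□□□□□□
[26] □□□□^□
■□□□■□
■□■□■■
□□■□□■
□□□■■□
□□□□□□
□□□□□□
[27] □□□□■>
■□□□■□
■□■□■■
□□■□□■
□□□■■□
□□□□□□
□□□□□□
[28] □□□□■■
■□□□■v
■□■□■■
□□■□□■
□□□■■□
□□□□□□
□□□□□□
[29] □□□□■■
■□□□<■
■□■□■■
□□■□□■
□□□■■□
□□□□□□
□□□□□□
[30] □□□□■■
■□□□□■
■□■□v■
□□■□□■
□□□■■□
□□□□□□
□□□□□□
[31] □□□□■■
■□□□□■
■□■□□>
□□■□□■
□□□■■□
□□□□□□
□□□□□□
[32] □□□□■■
■□□□□^
■□■□□□
□□■□□■
□□□■■□
□□□□□□
□□□□□□
[33] □□□□■■
■□□□<□
■□■□□□
□□■□□■
□□□■■□
□□□□□□
□□□□□□
[34] □□□□^■
■□□□■□
■□■□□□
□□■□□■
□□□■■□
□□□□□□
□□□□□□
[35] □□□<□■
■□□□■□
■□■□□□
□□■□□■
□□□■■□
□□□□□□
□□□□□□
[36] □□□■□■
■□□□■□
■□■□□□
□□■□□■
□□□■■□
□□□□□□
□□□^□□

0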